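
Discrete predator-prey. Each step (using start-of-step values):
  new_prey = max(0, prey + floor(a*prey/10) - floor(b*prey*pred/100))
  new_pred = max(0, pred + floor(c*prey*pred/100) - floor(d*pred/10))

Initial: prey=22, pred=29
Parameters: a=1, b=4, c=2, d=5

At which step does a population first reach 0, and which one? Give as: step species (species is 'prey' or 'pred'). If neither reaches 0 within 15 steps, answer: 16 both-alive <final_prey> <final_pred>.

Step 1: prey: 22+2-25=0; pred: 29+12-14=27
First extinction: prey at step 1

Answer: 1 prey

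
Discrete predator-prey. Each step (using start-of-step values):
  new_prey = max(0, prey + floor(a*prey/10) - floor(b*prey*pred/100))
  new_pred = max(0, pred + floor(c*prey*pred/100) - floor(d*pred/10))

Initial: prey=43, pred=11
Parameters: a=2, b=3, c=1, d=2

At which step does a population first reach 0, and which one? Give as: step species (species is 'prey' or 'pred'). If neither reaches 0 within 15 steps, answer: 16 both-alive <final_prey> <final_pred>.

Answer: 16 both-alive 9 4

Derivation:
Step 1: prey: 43+8-14=37; pred: 11+4-2=13
Step 2: prey: 37+7-14=30; pred: 13+4-2=15
Step 3: prey: 30+6-13=23; pred: 15+4-3=16
Step 4: prey: 23+4-11=16; pred: 16+3-3=16
Step 5: prey: 16+3-7=12; pred: 16+2-3=15
Step 6: prey: 12+2-5=9; pred: 15+1-3=13
Step 7: prey: 9+1-3=7; pred: 13+1-2=12
Step 8: prey: 7+1-2=6; pred: 12+0-2=10
Step 9: prey: 6+1-1=6; pred: 10+0-2=8
Step 10: prey: 6+1-1=6; pred: 8+0-1=7
Step 11: prey: 6+1-1=6; pred: 7+0-1=6
Step 12: prey: 6+1-1=6; pred: 6+0-1=5
Step 13: prey: 6+1-0=7; pred: 5+0-1=4
Step 14: prey: 7+1-0=8; pred: 4+0-0=4
Step 15: prey: 8+1-0=9; pred: 4+0-0=4
No extinction within 15 steps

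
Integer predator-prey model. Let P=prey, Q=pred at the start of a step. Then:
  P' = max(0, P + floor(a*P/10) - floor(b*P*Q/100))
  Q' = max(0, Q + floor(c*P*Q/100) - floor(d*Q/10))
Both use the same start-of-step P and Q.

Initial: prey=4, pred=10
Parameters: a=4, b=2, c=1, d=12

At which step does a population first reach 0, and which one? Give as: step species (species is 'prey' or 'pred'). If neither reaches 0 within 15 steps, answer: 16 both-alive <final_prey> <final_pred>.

Step 1: prey: 4+1-0=5; pred: 10+0-12=0
First extinction: pred at step 1

Answer: 1 pred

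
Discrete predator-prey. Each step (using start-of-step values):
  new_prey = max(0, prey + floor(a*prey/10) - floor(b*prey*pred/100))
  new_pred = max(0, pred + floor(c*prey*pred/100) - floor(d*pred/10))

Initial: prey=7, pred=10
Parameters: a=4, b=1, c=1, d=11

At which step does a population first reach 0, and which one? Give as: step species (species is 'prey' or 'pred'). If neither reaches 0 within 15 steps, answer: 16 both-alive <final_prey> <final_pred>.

Answer: 1 pred

Derivation:
Step 1: prey: 7+2-0=9; pred: 10+0-11=0
First extinction: pred at step 1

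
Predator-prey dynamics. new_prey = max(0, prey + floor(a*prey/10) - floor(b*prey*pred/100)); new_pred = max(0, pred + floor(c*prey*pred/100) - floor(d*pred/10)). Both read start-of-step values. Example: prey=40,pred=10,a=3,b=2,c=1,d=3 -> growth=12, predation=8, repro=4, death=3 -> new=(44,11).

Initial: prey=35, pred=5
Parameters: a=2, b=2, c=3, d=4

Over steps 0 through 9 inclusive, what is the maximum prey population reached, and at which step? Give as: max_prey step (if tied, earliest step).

Step 1: prey: 35+7-3=39; pred: 5+5-2=8
Step 2: prey: 39+7-6=40; pred: 8+9-3=14
Step 3: prey: 40+8-11=37; pred: 14+16-5=25
Step 4: prey: 37+7-18=26; pred: 25+27-10=42
Step 5: prey: 26+5-21=10; pred: 42+32-16=58
Step 6: prey: 10+2-11=1; pred: 58+17-23=52
Step 7: prey: 1+0-1=0; pred: 52+1-20=33
Step 8: prey: 0+0-0=0; pred: 33+0-13=20
Step 9: prey: 0+0-0=0; pred: 20+0-8=12
Max prey = 40 at step 2

Answer: 40 2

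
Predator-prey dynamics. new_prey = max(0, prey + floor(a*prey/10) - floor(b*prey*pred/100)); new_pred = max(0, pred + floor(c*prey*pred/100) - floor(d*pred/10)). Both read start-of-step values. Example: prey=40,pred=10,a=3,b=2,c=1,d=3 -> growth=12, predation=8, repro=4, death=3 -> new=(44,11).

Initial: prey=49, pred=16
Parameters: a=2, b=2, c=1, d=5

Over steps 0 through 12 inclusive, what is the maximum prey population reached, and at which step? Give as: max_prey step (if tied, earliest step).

Step 1: prey: 49+9-15=43; pred: 16+7-8=15
Step 2: prey: 43+8-12=39; pred: 15+6-7=14
Step 3: prey: 39+7-10=36; pred: 14+5-7=12
Step 4: prey: 36+7-8=35; pred: 12+4-6=10
Step 5: prey: 35+7-7=35; pred: 10+3-5=8
Step 6: prey: 35+7-5=37; pred: 8+2-4=6
Step 7: prey: 37+7-4=40; pred: 6+2-3=5
Step 8: prey: 40+8-4=44; pred: 5+2-2=5
Step 9: prey: 44+8-4=48; pred: 5+2-2=5
Step 10: prey: 48+9-4=53; pred: 5+2-2=5
Step 11: prey: 53+10-5=58; pred: 5+2-2=5
Step 12: prey: 58+11-5=64; pred: 5+2-2=5
Max prey = 64 at step 12

Answer: 64 12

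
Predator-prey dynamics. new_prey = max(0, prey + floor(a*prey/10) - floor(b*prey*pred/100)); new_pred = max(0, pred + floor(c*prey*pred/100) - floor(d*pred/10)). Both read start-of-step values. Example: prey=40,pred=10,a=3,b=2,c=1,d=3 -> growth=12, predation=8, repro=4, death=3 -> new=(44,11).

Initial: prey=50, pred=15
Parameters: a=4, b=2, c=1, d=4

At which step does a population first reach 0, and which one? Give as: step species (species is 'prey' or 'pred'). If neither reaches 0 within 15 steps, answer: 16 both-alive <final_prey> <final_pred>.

Step 1: prey: 50+20-15=55; pred: 15+7-6=16
Step 2: prey: 55+22-17=60; pred: 16+8-6=18
Step 3: prey: 60+24-21=63; pred: 18+10-7=21
Step 4: prey: 63+25-26=62; pred: 21+13-8=26
Step 5: prey: 62+24-32=54; pred: 26+16-10=32
Step 6: prey: 54+21-34=41; pred: 32+17-12=37
Step 7: prey: 41+16-30=27; pred: 37+15-14=38
Step 8: prey: 27+10-20=17; pred: 38+10-15=33
Step 9: prey: 17+6-11=12; pred: 33+5-13=25
Step 10: prey: 12+4-6=10; pred: 25+3-10=18
Step 11: prey: 10+4-3=11; pred: 18+1-7=12
Step 12: prey: 11+4-2=13; pred: 12+1-4=9
Step 13: prey: 13+5-2=16; pred: 9+1-3=7
Step 14: prey: 16+6-2=20; pred: 7+1-2=6
Step 15: prey: 20+8-2=26; pred: 6+1-2=5
No extinction within 15 steps

Answer: 16 both-alive 26 5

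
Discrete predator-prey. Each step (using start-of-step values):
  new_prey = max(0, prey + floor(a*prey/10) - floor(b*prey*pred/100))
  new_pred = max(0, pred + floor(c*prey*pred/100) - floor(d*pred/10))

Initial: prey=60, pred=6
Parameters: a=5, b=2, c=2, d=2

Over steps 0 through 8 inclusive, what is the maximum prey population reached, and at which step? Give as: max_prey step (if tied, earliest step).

Answer: 105 2

Derivation:
Step 1: prey: 60+30-7=83; pred: 6+7-1=12
Step 2: prey: 83+41-19=105; pred: 12+19-2=29
Step 3: prey: 105+52-60=97; pred: 29+60-5=84
Step 4: prey: 97+48-162=0; pred: 84+162-16=230
Step 5: prey: 0+0-0=0; pred: 230+0-46=184
Step 6: prey: 0+0-0=0; pred: 184+0-36=148
Step 7: prey: 0+0-0=0; pred: 148+0-29=119
Step 8: prey: 0+0-0=0; pred: 119+0-23=96
Max prey = 105 at step 2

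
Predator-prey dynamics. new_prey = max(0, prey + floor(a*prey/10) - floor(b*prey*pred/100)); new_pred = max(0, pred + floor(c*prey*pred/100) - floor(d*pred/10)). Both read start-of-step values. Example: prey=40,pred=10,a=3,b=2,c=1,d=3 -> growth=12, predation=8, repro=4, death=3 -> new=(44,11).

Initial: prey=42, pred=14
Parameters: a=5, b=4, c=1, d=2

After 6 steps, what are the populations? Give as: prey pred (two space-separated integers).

Answer: 6 19

Derivation:
Step 1: prey: 42+21-23=40; pred: 14+5-2=17
Step 2: prey: 40+20-27=33; pred: 17+6-3=20
Step 3: prey: 33+16-26=23; pred: 20+6-4=22
Step 4: prey: 23+11-20=14; pred: 22+5-4=23
Step 5: prey: 14+7-12=9; pred: 23+3-4=22
Step 6: prey: 9+4-7=6; pred: 22+1-4=19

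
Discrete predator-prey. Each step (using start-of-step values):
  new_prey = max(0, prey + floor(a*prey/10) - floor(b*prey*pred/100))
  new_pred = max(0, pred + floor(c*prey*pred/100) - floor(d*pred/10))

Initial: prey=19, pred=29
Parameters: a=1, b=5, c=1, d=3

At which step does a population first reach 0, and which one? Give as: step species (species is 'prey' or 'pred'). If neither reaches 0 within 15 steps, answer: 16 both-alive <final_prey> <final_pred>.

Step 1: prey: 19+1-27=0; pred: 29+5-8=26
First extinction: prey at step 1

Answer: 1 prey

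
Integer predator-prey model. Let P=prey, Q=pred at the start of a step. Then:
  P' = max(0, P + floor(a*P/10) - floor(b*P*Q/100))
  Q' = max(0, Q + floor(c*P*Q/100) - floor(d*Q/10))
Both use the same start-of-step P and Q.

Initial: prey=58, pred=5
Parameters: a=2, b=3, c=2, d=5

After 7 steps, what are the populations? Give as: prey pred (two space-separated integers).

Answer: 1 10

Derivation:
Step 1: prey: 58+11-8=61; pred: 5+5-2=8
Step 2: prey: 61+12-14=59; pred: 8+9-4=13
Step 3: prey: 59+11-23=47; pred: 13+15-6=22
Step 4: prey: 47+9-31=25; pred: 22+20-11=31
Step 5: prey: 25+5-23=7; pred: 31+15-15=31
Step 6: prey: 7+1-6=2; pred: 31+4-15=20
Step 7: prey: 2+0-1=1; pred: 20+0-10=10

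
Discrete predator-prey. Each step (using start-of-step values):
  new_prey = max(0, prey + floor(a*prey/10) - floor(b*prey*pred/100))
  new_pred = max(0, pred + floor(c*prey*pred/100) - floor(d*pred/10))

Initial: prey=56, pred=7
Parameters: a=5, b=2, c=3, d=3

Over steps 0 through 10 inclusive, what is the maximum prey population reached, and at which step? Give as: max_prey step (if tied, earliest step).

Answer: 91 2

Derivation:
Step 1: prey: 56+28-7=77; pred: 7+11-2=16
Step 2: prey: 77+38-24=91; pred: 16+36-4=48
Step 3: prey: 91+45-87=49; pred: 48+131-14=165
Step 4: prey: 49+24-161=0; pred: 165+242-49=358
Step 5: prey: 0+0-0=0; pred: 358+0-107=251
Step 6: prey: 0+0-0=0; pred: 251+0-75=176
Step 7: prey: 0+0-0=0; pred: 176+0-52=124
Step 8: prey: 0+0-0=0; pred: 124+0-37=87
Step 9: prey: 0+0-0=0; pred: 87+0-26=61
Step 10: prey: 0+0-0=0; pred: 61+0-18=43
Max prey = 91 at step 2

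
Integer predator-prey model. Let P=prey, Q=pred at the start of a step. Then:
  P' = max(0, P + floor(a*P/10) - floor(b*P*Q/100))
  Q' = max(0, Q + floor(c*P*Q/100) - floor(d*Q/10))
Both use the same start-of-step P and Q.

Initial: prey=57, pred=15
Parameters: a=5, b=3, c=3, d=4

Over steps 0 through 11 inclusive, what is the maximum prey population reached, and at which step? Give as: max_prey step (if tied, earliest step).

Step 1: prey: 57+28-25=60; pred: 15+25-6=34
Step 2: prey: 60+30-61=29; pred: 34+61-13=82
Step 3: prey: 29+14-71=0; pred: 82+71-32=121
Step 4: prey: 0+0-0=0; pred: 121+0-48=73
Step 5: prey: 0+0-0=0; pred: 73+0-29=44
Step 6: prey: 0+0-0=0; pred: 44+0-17=27
Step 7: prey: 0+0-0=0; pred: 27+0-10=17
Step 8: prey: 0+0-0=0; pred: 17+0-6=11
Step 9: prey: 0+0-0=0; pred: 11+0-4=7
Step 10: prey: 0+0-0=0; pred: 7+0-2=5
Step 11: prey: 0+0-0=0; pred: 5+0-2=3
Max prey = 60 at step 1

Answer: 60 1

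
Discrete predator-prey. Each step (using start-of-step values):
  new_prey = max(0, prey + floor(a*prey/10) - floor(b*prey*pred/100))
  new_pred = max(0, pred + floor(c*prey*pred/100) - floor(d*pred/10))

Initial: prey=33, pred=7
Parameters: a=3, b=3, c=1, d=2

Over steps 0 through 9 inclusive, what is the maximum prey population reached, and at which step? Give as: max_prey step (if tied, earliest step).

Answer: 39 3

Derivation:
Step 1: prey: 33+9-6=36; pred: 7+2-1=8
Step 2: prey: 36+10-8=38; pred: 8+2-1=9
Step 3: prey: 38+11-10=39; pred: 9+3-1=11
Step 4: prey: 39+11-12=38; pred: 11+4-2=13
Step 5: prey: 38+11-14=35; pred: 13+4-2=15
Step 6: prey: 35+10-15=30; pred: 15+5-3=17
Step 7: prey: 30+9-15=24; pred: 17+5-3=19
Step 8: prey: 24+7-13=18; pred: 19+4-3=20
Step 9: prey: 18+5-10=13; pred: 20+3-4=19
Max prey = 39 at step 3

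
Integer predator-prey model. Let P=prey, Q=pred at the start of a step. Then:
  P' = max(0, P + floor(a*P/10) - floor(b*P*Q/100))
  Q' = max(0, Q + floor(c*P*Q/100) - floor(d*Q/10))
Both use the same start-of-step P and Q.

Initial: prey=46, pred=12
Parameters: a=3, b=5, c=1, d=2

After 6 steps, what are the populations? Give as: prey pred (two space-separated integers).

Step 1: prey: 46+13-27=32; pred: 12+5-2=15
Step 2: prey: 32+9-24=17; pred: 15+4-3=16
Step 3: prey: 17+5-13=9; pred: 16+2-3=15
Step 4: prey: 9+2-6=5; pred: 15+1-3=13
Step 5: prey: 5+1-3=3; pred: 13+0-2=11
Step 6: prey: 3+0-1=2; pred: 11+0-2=9

Answer: 2 9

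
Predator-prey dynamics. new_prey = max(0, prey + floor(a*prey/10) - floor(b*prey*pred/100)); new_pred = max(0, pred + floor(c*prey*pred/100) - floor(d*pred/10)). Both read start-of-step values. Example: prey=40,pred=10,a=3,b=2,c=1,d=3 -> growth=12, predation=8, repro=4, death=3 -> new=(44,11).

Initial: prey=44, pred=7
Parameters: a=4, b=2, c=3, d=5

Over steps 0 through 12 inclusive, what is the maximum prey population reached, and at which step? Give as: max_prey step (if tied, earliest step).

Answer: 63 2

Derivation:
Step 1: prey: 44+17-6=55; pred: 7+9-3=13
Step 2: prey: 55+22-14=63; pred: 13+21-6=28
Step 3: prey: 63+25-35=53; pred: 28+52-14=66
Step 4: prey: 53+21-69=5; pred: 66+104-33=137
Step 5: prey: 5+2-13=0; pred: 137+20-68=89
Step 6: prey: 0+0-0=0; pred: 89+0-44=45
Step 7: prey: 0+0-0=0; pred: 45+0-22=23
Step 8: prey: 0+0-0=0; pred: 23+0-11=12
Step 9: prey: 0+0-0=0; pred: 12+0-6=6
Step 10: prey: 0+0-0=0; pred: 6+0-3=3
Step 11: prey: 0+0-0=0; pred: 3+0-1=2
Step 12: prey: 0+0-0=0; pred: 2+0-1=1
Max prey = 63 at step 2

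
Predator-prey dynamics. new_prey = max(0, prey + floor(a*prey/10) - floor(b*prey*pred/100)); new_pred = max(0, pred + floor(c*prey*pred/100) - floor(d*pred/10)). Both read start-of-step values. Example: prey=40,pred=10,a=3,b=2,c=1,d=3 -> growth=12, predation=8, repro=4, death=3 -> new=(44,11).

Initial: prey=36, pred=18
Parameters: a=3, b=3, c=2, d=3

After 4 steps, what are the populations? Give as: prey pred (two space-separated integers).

Answer: 2 25

Derivation:
Step 1: prey: 36+10-19=27; pred: 18+12-5=25
Step 2: prey: 27+8-20=15; pred: 25+13-7=31
Step 3: prey: 15+4-13=6; pred: 31+9-9=31
Step 4: prey: 6+1-5=2; pred: 31+3-9=25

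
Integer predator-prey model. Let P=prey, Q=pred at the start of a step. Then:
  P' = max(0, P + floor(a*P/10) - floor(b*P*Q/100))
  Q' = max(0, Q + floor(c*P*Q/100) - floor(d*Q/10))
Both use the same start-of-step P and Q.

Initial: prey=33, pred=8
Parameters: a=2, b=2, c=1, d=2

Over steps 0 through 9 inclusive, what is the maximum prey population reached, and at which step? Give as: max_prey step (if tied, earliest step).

Step 1: prey: 33+6-5=34; pred: 8+2-1=9
Step 2: prey: 34+6-6=34; pred: 9+3-1=11
Step 3: prey: 34+6-7=33; pred: 11+3-2=12
Step 4: prey: 33+6-7=32; pred: 12+3-2=13
Step 5: prey: 32+6-8=30; pred: 13+4-2=15
Step 6: prey: 30+6-9=27; pred: 15+4-3=16
Step 7: prey: 27+5-8=24; pred: 16+4-3=17
Step 8: prey: 24+4-8=20; pred: 17+4-3=18
Step 9: prey: 20+4-7=17; pred: 18+3-3=18
Max prey = 34 at step 1

Answer: 34 1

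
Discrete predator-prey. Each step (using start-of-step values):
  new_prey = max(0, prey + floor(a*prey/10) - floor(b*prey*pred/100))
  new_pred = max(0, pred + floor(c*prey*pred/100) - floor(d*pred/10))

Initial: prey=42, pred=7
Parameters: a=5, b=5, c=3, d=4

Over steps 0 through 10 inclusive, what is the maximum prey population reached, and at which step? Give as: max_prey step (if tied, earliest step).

Step 1: prey: 42+21-14=49; pred: 7+8-2=13
Step 2: prey: 49+24-31=42; pred: 13+19-5=27
Step 3: prey: 42+21-56=7; pred: 27+34-10=51
Step 4: prey: 7+3-17=0; pred: 51+10-20=41
Step 5: prey: 0+0-0=0; pred: 41+0-16=25
Step 6: prey: 0+0-0=0; pred: 25+0-10=15
Step 7: prey: 0+0-0=0; pred: 15+0-6=9
Step 8: prey: 0+0-0=0; pred: 9+0-3=6
Step 9: prey: 0+0-0=0; pred: 6+0-2=4
Step 10: prey: 0+0-0=0; pred: 4+0-1=3
Max prey = 49 at step 1

Answer: 49 1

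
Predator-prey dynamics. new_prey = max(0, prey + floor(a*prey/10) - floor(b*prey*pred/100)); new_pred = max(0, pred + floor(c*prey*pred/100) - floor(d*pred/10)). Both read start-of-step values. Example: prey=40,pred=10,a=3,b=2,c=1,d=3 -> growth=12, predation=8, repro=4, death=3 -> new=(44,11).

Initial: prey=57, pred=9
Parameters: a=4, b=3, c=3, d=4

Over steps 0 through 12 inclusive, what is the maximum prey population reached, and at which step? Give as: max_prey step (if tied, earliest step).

Step 1: prey: 57+22-15=64; pred: 9+15-3=21
Step 2: prey: 64+25-40=49; pred: 21+40-8=53
Step 3: prey: 49+19-77=0; pred: 53+77-21=109
Step 4: prey: 0+0-0=0; pred: 109+0-43=66
Step 5: prey: 0+0-0=0; pred: 66+0-26=40
Step 6: prey: 0+0-0=0; pred: 40+0-16=24
Step 7: prey: 0+0-0=0; pred: 24+0-9=15
Step 8: prey: 0+0-0=0; pred: 15+0-6=9
Step 9: prey: 0+0-0=0; pred: 9+0-3=6
Step 10: prey: 0+0-0=0; pred: 6+0-2=4
Step 11: prey: 0+0-0=0; pred: 4+0-1=3
Step 12: prey: 0+0-0=0; pred: 3+0-1=2
Max prey = 64 at step 1

Answer: 64 1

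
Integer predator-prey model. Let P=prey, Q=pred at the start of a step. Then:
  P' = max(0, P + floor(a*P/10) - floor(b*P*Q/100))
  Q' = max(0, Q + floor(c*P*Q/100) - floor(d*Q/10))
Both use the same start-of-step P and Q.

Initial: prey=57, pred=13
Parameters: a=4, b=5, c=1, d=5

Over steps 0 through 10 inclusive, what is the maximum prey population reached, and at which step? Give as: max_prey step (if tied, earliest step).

Answer: 70 10

Derivation:
Step 1: prey: 57+22-37=42; pred: 13+7-6=14
Step 2: prey: 42+16-29=29; pred: 14+5-7=12
Step 3: prey: 29+11-17=23; pred: 12+3-6=9
Step 4: prey: 23+9-10=22; pred: 9+2-4=7
Step 5: prey: 22+8-7=23; pred: 7+1-3=5
Step 6: prey: 23+9-5=27; pred: 5+1-2=4
Step 7: prey: 27+10-5=32; pred: 4+1-2=3
Step 8: prey: 32+12-4=40; pred: 3+0-1=2
Step 9: prey: 40+16-4=52; pred: 2+0-1=1
Step 10: prey: 52+20-2=70; pred: 1+0-0=1
Max prey = 70 at step 10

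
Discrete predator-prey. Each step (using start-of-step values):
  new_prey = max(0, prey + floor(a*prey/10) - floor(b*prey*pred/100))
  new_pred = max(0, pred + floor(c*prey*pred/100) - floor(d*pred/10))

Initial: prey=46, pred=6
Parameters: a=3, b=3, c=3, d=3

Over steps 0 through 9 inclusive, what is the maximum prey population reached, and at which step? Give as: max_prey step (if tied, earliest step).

Answer: 51 1

Derivation:
Step 1: prey: 46+13-8=51; pred: 6+8-1=13
Step 2: prey: 51+15-19=47; pred: 13+19-3=29
Step 3: prey: 47+14-40=21; pred: 29+40-8=61
Step 4: prey: 21+6-38=0; pred: 61+38-18=81
Step 5: prey: 0+0-0=0; pred: 81+0-24=57
Step 6: prey: 0+0-0=0; pred: 57+0-17=40
Step 7: prey: 0+0-0=0; pred: 40+0-12=28
Step 8: prey: 0+0-0=0; pred: 28+0-8=20
Step 9: prey: 0+0-0=0; pred: 20+0-6=14
Max prey = 51 at step 1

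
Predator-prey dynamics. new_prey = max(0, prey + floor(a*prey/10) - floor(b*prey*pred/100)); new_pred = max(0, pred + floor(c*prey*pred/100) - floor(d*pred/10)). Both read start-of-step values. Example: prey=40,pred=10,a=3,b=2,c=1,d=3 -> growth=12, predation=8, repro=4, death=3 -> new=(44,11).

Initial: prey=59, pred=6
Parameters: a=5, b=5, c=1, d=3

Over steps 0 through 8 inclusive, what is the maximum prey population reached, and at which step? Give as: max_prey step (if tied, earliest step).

Answer: 78 2

Derivation:
Step 1: prey: 59+29-17=71; pred: 6+3-1=8
Step 2: prey: 71+35-28=78; pred: 8+5-2=11
Step 3: prey: 78+39-42=75; pred: 11+8-3=16
Step 4: prey: 75+37-60=52; pred: 16+12-4=24
Step 5: prey: 52+26-62=16; pred: 24+12-7=29
Step 6: prey: 16+8-23=1; pred: 29+4-8=25
Step 7: prey: 1+0-1=0; pred: 25+0-7=18
Step 8: prey: 0+0-0=0; pred: 18+0-5=13
Max prey = 78 at step 2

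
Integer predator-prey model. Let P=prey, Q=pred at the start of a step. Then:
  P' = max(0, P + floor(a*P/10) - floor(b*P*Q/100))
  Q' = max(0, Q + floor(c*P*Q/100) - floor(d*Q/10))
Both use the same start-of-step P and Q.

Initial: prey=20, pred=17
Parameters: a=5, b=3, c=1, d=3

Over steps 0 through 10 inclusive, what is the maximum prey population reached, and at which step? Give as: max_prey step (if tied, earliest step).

Step 1: prey: 20+10-10=20; pred: 17+3-5=15
Step 2: prey: 20+10-9=21; pred: 15+3-4=14
Step 3: prey: 21+10-8=23; pred: 14+2-4=12
Step 4: prey: 23+11-8=26; pred: 12+2-3=11
Step 5: prey: 26+13-8=31; pred: 11+2-3=10
Step 6: prey: 31+15-9=37; pred: 10+3-3=10
Step 7: prey: 37+18-11=44; pred: 10+3-3=10
Step 8: prey: 44+22-13=53; pred: 10+4-3=11
Step 9: prey: 53+26-17=62; pred: 11+5-3=13
Step 10: prey: 62+31-24=69; pred: 13+8-3=18
Max prey = 69 at step 10

Answer: 69 10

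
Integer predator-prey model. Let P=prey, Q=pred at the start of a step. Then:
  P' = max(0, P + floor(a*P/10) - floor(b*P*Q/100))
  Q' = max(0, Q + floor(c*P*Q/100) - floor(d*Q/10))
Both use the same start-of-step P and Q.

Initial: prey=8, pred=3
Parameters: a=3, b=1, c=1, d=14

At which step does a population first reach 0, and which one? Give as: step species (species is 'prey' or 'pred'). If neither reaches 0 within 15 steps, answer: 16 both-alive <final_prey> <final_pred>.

Answer: 1 pred

Derivation:
Step 1: prey: 8+2-0=10; pred: 3+0-4=0
First extinction: pred at step 1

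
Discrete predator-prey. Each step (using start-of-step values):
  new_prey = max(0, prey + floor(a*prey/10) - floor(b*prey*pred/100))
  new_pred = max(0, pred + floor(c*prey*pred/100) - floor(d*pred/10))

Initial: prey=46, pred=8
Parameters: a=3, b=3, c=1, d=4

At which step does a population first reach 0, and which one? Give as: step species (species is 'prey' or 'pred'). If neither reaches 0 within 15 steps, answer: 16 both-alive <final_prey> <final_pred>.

Answer: 16 both-alive 24 6

Derivation:
Step 1: prey: 46+13-11=48; pred: 8+3-3=8
Step 2: prey: 48+14-11=51; pred: 8+3-3=8
Step 3: prey: 51+15-12=54; pred: 8+4-3=9
Step 4: prey: 54+16-14=56; pred: 9+4-3=10
Step 5: prey: 56+16-16=56; pred: 10+5-4=11
Step 6: prey: 56+16-18=54; pred: 11+6-4=13
Step 7: prey: 54+16-21=49; pred: 13+7-5=15
Step 8: prey: 49+14-22=41; pred: 15+7-6=16
Step 9: prey: 41+12-19=34; pred: 16+6-6=16
Step 10: prey: 34+10-16=28; pred: 16+5-6=15
Step 11: prey: 28+8-12=24; pred: 15+4-6=13
Step 12: prey: 24+7-9=22; pred: 13+3-5=11
Step 13: prey: 22+6-7=21; pred: 11+2-4=9
Step 14: prey: 21+6-5=22; pred: 9+1-3=7
Step 15: prey: 22+6-4=24; pred: 7+1-2=6
No extinction within 15 steps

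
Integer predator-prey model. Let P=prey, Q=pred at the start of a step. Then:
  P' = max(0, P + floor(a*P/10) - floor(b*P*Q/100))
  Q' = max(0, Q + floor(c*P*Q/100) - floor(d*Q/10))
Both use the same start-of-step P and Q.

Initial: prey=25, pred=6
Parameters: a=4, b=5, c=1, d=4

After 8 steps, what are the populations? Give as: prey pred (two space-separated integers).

Step 1: prey: 25+10-7=28; pred: 6+1-2=5
Step 2: prey: 28+11-7=32; pred: 5+1-2=4
Step 3: prey: 32+12-6=38; pred: 4+1-1=4
Step 4: prey: 38+15-7=46; pred: 4+1-1=4
Step 5: prey: 46+18-9=55; pred: 4+1-1=4
Step 6: prey: 55+22-11=66; pred: 4+2-1=5
Step 7: prey: 66+26-16=76; pred: 5+3-2=6
Step 8: prey: 76+30-22=84; pred: 6+4-2=8

Answer: 84 8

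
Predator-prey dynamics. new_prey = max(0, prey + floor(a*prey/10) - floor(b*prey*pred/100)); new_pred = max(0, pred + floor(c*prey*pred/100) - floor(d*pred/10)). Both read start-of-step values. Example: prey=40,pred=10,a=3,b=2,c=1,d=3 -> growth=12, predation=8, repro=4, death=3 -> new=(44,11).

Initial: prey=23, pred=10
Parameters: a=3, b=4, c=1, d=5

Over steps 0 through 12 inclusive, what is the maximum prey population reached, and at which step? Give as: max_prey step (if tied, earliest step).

Step 1: prey: 23+6-9=20; pred: 10+2-5=7
Step 2: prey: 20+6-5=21; pred: 7+1-3=5
Step 3: prey: 21+6-4=23; pred: 5+1-2=4
Step 4: prey: 23+6-3=26; pred: 4+0-2=2
Step 5: prey: 26+7-2=31; pred: 2+0-1=1
Step 6: prey: 31+9-1=39; pred: 1+0-0=1
Step 7: prey: 39+11-1=49; pred: 1+0-0=1
Step 8: prey: 49+14-1=62; pred: 1+0-0=1
Step 9: prey: 62+18-2=78; pred: 1+0-0=1
Step 10: prey: 78+23-3=98; pred: 1+0-0=1
Step 11: prey: 98+29-3=124; pred: 1+0-0=1
Step 12: prey: 124+37-4=157; pred: 1+1-0=2
Max prey = 157 at step 12

Answer: 157 12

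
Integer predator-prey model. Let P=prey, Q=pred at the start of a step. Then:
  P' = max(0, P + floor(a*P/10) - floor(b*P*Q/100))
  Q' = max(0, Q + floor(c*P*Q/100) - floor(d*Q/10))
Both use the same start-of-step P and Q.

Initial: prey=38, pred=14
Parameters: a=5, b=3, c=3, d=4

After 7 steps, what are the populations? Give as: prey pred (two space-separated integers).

Step 1: prey: 38+19-15=42; pred: 14+15-5=24
Step 2: prey: 42+21-30=33; pred: 24+30-9=45
Step 3: prey: 33+16-44=5; pred: 45+44-18=71
Step 4: prey: 5+2-10=0; pred: 71+10-28=53
Step 5: prey: 0+0-0=0; pred: 53+0-21=32
Step 6: prey: 0+0-0=0; pred: 32+0-12=20
Step 7: prey: 0+0-0=0; pred: 20+0-8=12

Answer: 0 12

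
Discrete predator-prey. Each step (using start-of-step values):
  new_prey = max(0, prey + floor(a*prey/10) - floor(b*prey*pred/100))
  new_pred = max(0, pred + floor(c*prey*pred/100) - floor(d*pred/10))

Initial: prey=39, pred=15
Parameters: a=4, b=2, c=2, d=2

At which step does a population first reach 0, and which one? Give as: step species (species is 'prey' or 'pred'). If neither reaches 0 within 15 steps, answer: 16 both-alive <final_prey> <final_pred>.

Answer: 5 prey

Derivation:
Step 1: prey: 39+15-11=43; pred: 15+11-3=23
Step 2: prey: 43+17-19=41; pred: 23+19-4=38
Step 3: prey: 41+16-31=26; pred: 38+31-7=62
Step 4: prey: 26+10-32=4; pred: 62+32-12=82
Step 5: prey: 4+1-6=0; pred: 82+6-16=72
First extinction: prey at step 5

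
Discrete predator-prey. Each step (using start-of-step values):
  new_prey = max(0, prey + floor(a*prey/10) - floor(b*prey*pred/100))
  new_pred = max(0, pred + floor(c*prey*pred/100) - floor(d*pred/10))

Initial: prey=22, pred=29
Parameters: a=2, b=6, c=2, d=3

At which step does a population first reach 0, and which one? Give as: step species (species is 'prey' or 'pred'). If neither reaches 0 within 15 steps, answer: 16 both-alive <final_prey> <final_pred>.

Answer: 1 prey

Derivation:
Step 1: prey: 22+4-38=0; pred: 29+12-8=33
First extinction: prey at step 1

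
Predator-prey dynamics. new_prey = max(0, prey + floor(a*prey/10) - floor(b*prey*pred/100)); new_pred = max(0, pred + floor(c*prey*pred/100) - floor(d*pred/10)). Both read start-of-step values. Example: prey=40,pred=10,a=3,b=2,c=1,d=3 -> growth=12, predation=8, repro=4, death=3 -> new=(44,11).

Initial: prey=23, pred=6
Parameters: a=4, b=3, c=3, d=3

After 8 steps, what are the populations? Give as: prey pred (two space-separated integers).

Answer: 0 22

Derivation:
Step 1: prey: 23+9-4=28; pred: 6+4-1=9
Step 2: prey: 28+11-7=32; pred: 9+7-2=14
Step 3: prey: 32+12-13=31; pred: 14+13-4=23
Step 4: prey: 31+12-21=22; pred: 23+21-6=38
Step 5: prey: 22+8-25=5; pred: 38+25-11=52
Step 6: prey: 5+2-7=0; pred: 52+7-15=44
Step 7: prey: 0+0-0=0; pred: 44+0-13=31
Step 8: prey: 0+0-0=0; pred: 31+0-9=22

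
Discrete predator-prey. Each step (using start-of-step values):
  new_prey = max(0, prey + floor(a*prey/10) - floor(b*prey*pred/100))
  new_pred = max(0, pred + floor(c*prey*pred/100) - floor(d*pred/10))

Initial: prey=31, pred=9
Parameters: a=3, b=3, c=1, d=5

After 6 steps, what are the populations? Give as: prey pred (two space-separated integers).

Step 1: prey: 31+9-8=32; pred: 9+2-4=7
Step 2: prey: 32+9-6=35; pred: 7+2-3=6
Step 3: prey: 35+10-6=39; pred: 6+2-3=5
Step 4: prey: 39+11-5=45; pred: 5+1-2=4
Step 5: prey: 45+13-5=53; pred: 4+1-2=3
Step 6: prey: 53+15-4=64; pred: 3+1-1=3

Answer: 64 3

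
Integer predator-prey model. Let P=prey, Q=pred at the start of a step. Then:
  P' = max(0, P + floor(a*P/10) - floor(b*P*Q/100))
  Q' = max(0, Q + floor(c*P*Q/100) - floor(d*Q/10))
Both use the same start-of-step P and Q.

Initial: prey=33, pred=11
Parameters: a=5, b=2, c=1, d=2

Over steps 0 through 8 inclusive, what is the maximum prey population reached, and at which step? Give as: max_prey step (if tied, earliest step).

Step 1: prey: 33+16-7=42; pred: 11+3-2=12
Step 2: prey: 42+21-10=53; pred: 12+5-2=15
Step 3: prey: 53+26-15=64; pred: 15+7-3=19
Step 4: prey: 64+32-24=72; pred: 19+12-3=28
Step 5: prey: 72+36-40=68; pred: 28+20-5=43
Step 6: prey: 68+34-58=44; pred: 43+29-8=64
Step 7: prey: 44+22-56=10; pred: 64+28-12=80
Step 8: prey: 10+5-16=0; pred: 80+8-16=72
Max prey = 72 at step 4

Answer: 72 4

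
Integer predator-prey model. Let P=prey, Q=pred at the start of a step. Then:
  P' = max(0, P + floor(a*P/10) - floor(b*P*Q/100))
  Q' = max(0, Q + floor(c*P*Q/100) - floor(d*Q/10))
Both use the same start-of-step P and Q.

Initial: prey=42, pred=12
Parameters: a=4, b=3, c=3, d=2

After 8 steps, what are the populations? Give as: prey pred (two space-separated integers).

Answer: 0 29

Derivation:
Step 1: prey: 42+16-15=43; pred: 12+15-2=25
Step 2: prey: 43+17-32=28; pred: 25+32-5=52
Step 3: prey: 28+11-43=0; pred: 52+43-10=85
Step 4: prey: 0+0-0=0; pred: 85+0-17=68
Step 5: prey: 0+0-0=0; pred: 68+0-13=55
Step 6: prey: 0+0-0=0; pred: 55+0-11=44
Step 7: prey: 0+0-0=0; pred: 44+0-8=36
Step 8: prey: 0+0-0=0; pred: 36+0-7=29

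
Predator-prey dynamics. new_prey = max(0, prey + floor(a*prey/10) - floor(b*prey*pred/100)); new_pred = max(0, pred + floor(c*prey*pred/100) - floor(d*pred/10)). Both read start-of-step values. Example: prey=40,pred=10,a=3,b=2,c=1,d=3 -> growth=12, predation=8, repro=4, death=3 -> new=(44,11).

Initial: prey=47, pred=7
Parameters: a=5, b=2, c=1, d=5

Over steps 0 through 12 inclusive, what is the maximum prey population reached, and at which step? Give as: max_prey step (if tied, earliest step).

Step 1: prey: 47+23-6=64; pred: 7+3-3=7
Step 2: prey: 64+32-8=88; pred: 7+4-3=8
Step 3: prey: 88+44-14=118; pred: 8+7-4=11
Step 4: prey: 118+59-25=152; pred: 11+12-5=18
Step 5: prey: 152+76-54=174; pred: 18+27-9=36
Step 6: prey: 174+87-125=136; pred: 36+62-18=80
Step 7: prey: 136+68-217=0; pred: 80+108-40=148
Step 8: prey: 0+0-0=0; pred: 148+0-74=74
Step 9: prey: 0+0-0=0; pred: 74+0-37=37
Step 10: prey: 0+0-0=0; pred: 37+0-18=19
Step 11: prey: 0+0-0=0; pred: 19+0-9=10
Step 12: prey: 0+0-0=0; pred: 10+0-5=5
Max prey = 174 at step 5

Answer: 174 5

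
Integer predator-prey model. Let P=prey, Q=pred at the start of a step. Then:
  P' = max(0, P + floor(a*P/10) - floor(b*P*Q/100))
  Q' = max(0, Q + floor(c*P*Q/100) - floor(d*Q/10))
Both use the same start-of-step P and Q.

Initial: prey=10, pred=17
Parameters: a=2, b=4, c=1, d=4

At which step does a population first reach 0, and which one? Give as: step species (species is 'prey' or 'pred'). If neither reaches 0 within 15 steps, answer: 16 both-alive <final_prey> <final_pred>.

Step 1: prey: 10+2-6=6; pred: 17+1-6=12
Step 2: prey: 6+1-2=5; pred: 12+0-4=8
Step 3: prey: 5+1-1=5; pred: 8+0-3=5
Step 4: prey: 5+1-1=5; pred: 5+0-2=3
Step 5: prey: 5+1-0=6; pred: 3+0-1=2
Step 6: prey: 6+1-0=7; pred: 2+0-0=2
Step 7: prey: 7+1-0=8; pred: 2+0-0=2
Step 8: prey: 8+1-0=9; pred: 2+0-0=2
Step 9: prey: 9+1-0=10; pred: 2+0-0=2
Step 10: prey: 10+2-0=12; pred: 2+0-0=2
Step 11: prey: 12+2-0=14; pred: 2+0-0=2
Step 12: prey: 14+2-1=15; pred: 2+0-0=2
Step 13: prey: 15+3-1=17; pred: 2+0-0=2
Step 14: prey: 17+3-1=19; pred: 2+0-0=2
Step 15: prey: 19+3-1=21; pred: 2+0-0=2
No extinction within 15 steps

Answer: 16 both-alive 21 2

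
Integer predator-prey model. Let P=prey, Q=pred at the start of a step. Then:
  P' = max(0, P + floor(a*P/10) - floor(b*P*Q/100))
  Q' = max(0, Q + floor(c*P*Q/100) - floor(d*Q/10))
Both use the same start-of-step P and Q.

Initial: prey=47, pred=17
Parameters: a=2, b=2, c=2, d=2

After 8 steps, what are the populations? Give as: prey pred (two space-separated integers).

Answer: 0 25

Derivation:
Step 1: prey: 47+9-15=41; pred: 17+15-3=29
Step 2: prey: 41+8-23=26; pred: 29+23-5=47
Step 3: prey: 26+5-24=7; pred: 47+24-9=62
Step 4: prey: 7+1-8=0; pred: 62+8-12=58
Step 5: prey: 0+0-0=0; pred: 58+0-11=47
Step 6: prey: 0+0-0=0; pred: 47+0-9=38
Step 7: prey: 0+0-0=0; pred: 38+0-7=31
Step 8: prey: 0+0-0=0; pred: 31+0-6=25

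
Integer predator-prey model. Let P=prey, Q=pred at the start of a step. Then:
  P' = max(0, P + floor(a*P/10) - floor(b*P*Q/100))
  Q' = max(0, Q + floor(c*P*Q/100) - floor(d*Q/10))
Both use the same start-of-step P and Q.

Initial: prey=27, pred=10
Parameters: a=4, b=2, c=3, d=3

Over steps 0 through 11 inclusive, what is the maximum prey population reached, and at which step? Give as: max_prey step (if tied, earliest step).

Step 1: prey: 27+10-5=32; pred: 10+8-3=15
Step 2: prey: 32+12-9=35; pred: 15+14-4=25
Step 3: prey: 35+14-17=32; pred: 25+26-7=44
Step 4: prey: 32+12-28=16; pred: 44+42-13=73
Step 5: prey: 16+6-23=0; pred: 73+35-21=87
Step 6: prey: 0+0-0=0; pred: 87+0-26=61
Step 7: prey: 0+0-0=0; pred: 61+0-18=43
Step 8: prey: 0+0-0=0; pred: 43+0-12=31
Step 9: prey: 0+0-0=0; pred: 31+0-9=22
Step 10: prey: 0+0-0=0; pred: 22+0-6=16
Step 11: prey: 0+0-0=0; pred: 16+0-4=12
Max prey = 35 at step 2

Answer: 35 2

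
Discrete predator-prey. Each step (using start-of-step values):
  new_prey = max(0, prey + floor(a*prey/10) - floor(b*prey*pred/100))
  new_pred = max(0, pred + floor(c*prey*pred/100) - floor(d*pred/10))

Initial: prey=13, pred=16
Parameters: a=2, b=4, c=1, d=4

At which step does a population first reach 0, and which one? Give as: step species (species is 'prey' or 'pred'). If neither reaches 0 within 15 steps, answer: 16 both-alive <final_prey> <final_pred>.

Answer: 16 both-alive 21 2

Derivation:
Step 1: prey: 13+2-8=7; pred: 16+2-6=12
Step 2: prey: 7+1-3=5; pred: 12+0-4=8
Step 3: prey: 5+1-1=5; pred: 8+0-3=5
Step 4: prey: 5+1-1=5; pred: 5+0-2=3
Step 5: prey: 5+1-0=6; pred: 3+0-1=2
Step 6: prey: 6+1-0=7; pred: 2+0-0=2
Step 7: prey: 7+1-0=8; pred: 2+0-0=2
Step 8: prey: 8+1-0=9; pred: 2+0-0=2
Step 9: prey: 9+1-0=10; pred: 2+0-0=2
Step 10: prey: 10+2-0=12; pred: 2+0-0=2
Step 11: prey: 12+2-0=14; pred: 2+0-0=2
Step 12: prey: 14+2-1=15; pred: 2+0-0=2
Step 13: prey: 15+3-1=17; pred: 2+0-0=2
Step 14: prey: 17+3-1=19; pred: 2+0-0=2
Step 15: prey: 19+3-1=21; pred: 2+0-0=2
No extinction within 15 steps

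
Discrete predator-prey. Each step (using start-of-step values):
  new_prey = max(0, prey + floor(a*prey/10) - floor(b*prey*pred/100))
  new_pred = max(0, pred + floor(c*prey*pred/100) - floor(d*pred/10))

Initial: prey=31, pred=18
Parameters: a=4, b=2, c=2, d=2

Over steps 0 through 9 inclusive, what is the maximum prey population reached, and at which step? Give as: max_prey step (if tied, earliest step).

Step 1: prey: 31+12-11=32; pred: 18+11-3=26
Step 2: prey: 32+12-16=28; pred: 26+16-5=37
Step 3: prey: 28+11-20=19; pred: 37+20-7=50
Step 4: prey: 19+7-19=7; pred: 50+19-10=59
Step 5: prey: 7+2-8=1; pred: 59+8-11=56
Step 6: prey: 1+0-1=0; pred: 56+1-11=46
Step 7: prey: 0+0-0=0; pred: 46+0-9=37
Step 8: prey: 0+0-0=0; pred: 37+0-7=30
Step 9: prey: 0+0-0=0; pred: 30+0-6=24
Max prey = 32 at step 1

Answer: 32 1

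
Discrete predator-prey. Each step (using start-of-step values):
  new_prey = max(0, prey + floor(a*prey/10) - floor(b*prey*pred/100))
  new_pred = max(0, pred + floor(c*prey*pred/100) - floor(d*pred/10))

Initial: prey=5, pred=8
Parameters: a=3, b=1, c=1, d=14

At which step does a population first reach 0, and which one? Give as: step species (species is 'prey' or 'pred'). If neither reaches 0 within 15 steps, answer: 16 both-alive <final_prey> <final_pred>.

Step 1: prey: 5+1-0=6; pred: 8+0-11=0
First extinction: pred at step 1

Answer: 1 pred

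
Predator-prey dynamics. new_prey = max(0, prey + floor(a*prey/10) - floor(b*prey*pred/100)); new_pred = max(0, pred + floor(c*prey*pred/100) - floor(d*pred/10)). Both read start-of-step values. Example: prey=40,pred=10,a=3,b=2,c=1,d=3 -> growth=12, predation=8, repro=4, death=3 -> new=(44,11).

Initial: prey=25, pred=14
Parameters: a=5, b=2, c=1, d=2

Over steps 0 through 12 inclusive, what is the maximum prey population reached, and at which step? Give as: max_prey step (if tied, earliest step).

Answer: 52 5

Derivation:
Step 1: prey: 25+12-7=30; pred: 14+3-2=15
Step 2: prey: 30+15-9=36; pred: 15+4-3=16
Step 3: prey: 36+18-11=43; pred: 16+5-3=18
Step 4: prey: 43+21-15=49; pred: 18+7-3=22
Step 5: prey: 49+24-21=52; pred: 22+10-4=28
Step 6: prey: 52+26-29=49; pred: 28+14-5=37
Step 7: prey: 49+24-36=37; pred: 37+18-7=48
Step 8: prey: 37+18-35=20; pred: 48+17-9=56
Step 9: prey: 20+10-22=8; pred: 56+11-11=56
Step 10: prey: 8+4-8=4; pred: 56+4-11=49
Step 11: prey: 4+2-3=3; pred: 49+1-9=41
Step 12: prey: 3+1-2=2; pred: 41+1-8=34
Max prey = 52 at step 5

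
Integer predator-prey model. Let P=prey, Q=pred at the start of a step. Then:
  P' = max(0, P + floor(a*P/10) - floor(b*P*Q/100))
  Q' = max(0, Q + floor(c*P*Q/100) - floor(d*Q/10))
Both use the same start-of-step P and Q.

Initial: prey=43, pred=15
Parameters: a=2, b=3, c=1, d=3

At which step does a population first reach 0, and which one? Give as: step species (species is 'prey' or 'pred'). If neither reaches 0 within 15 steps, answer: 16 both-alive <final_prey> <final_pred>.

Step 1: prey: 43+8-19=32; pred: 15+6-4=17
Step 2: prey: 32+6-16=22; pred: 17+5-5=17
Step 3: prey: 22+4-11=15; pred: 17+3-5=15
Step 4: prey: 15+3-6=12; pred: 15+2-4=13
Step 5: prey: 12+2-4=10; pred: 13+1-3=11
Step 6: prey: 10+2-3=9; pred: 11+1-3=9
Step 7: prey: 9+1-2=8; pred: 9+0-2=7
Step 8: prey: 8+1-1=8; pred: 7+0-2=5
Step 9: prey: 8+1-1=8; pred: 5+0-1=4
Step 10: prey: 8+1-0=9; pred: 4+0-1=3
Step 11: prey: 9+1-0=10; pred: 3+0-0=3
Step 12: prey: 10+2-0=12; pred: 3+0-0=3
Step 13: prey: 12+2-1=13; pred: 3+0-0=3
Step 14: prey: 13+2-1=14; pred: 3+0-0=3
Step 15: prey: 14+2-1=15; pred: 3+0-0=3
No extinction within 15 steps

Answer: 16 both-alive 15 3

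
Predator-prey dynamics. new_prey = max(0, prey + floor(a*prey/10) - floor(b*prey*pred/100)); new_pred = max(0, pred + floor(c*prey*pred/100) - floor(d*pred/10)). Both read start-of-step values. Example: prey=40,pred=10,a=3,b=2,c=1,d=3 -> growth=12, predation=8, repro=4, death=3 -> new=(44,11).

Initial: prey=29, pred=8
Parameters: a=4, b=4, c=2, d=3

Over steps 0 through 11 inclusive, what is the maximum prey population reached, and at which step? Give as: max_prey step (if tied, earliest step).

Step 1: prey: 29+11-9=31; pred: 8+4-2=10
Step 2: prey: 31+12-12=31; pred: 10+6-3=13
Step 3: prey: 31+12-16=27; pred: 13+8-3=18
Step 4: prey: 27+10-19=18; pred: 18+9-5=22
Step 5: prey: 18+7-15=10; pred: 22+7-6=23
Step 6: prey: 10+4-9=5; pred: 23+4-6=21
Step 7: prey: 5+2-4=3; pred: 21+2-6=17
Step 8: prey: 3+1-2=2; pred: 17+1-5=13
Step 9: prey: 2+0-1=1; pred: 13+0-3=10
Step 10: prey: 1+0-0=1; pred: 10+0-3=7
Step 11: prey: 1+0-0=1; pred: 7+0-2=5
Max prey = 31 at step 1

Answer: 31 1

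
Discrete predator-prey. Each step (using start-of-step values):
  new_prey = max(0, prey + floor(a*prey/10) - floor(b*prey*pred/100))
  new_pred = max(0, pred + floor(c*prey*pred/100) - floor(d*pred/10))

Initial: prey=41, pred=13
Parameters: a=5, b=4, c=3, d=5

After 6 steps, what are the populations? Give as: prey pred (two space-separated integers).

Answer: 0 6

Derivation:
Step 1: prey: 41+20-21=40; pred: 13+15-6=22
Step 2: prey: 40+20-35=25; pred: 22+26-11=37
Step 3: prey: 25+12-37=0; pred: 37+27-18=46
Step 4: prey: 0+0-0=0; pred: 46+0-23=23
Step 5: prey: 0+0-0=0; pred: 23+0-11=12
Step 6: prey: 0+0-0=0; pred: 12+0-6=6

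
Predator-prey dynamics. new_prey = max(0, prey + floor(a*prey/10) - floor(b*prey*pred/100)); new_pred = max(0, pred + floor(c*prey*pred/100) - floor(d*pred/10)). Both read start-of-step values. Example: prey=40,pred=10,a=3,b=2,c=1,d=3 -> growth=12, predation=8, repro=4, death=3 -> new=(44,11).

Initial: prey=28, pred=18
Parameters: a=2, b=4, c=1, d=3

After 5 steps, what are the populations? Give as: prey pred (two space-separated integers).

Answer: 3 6

Derivation:
Step 1: prey: 28+5-20=13; pred: 18+5-5=18
Step 2: prey: 13+2-9=6; pred: 18+2-5=15
Step 3: prey: 6+1-3=4; pred: 15+0-4=11
Step 4: prey: 4+0-1=3; pred: 11+0-3=8
Step 5: prey: 3+0-0=3; pred: 8+0-2=6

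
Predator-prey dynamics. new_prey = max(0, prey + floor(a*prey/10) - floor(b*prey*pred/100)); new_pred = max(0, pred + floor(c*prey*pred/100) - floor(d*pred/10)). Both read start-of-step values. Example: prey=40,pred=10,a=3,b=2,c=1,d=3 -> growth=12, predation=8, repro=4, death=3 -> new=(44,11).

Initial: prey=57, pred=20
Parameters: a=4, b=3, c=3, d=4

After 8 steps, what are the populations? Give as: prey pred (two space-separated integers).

Step 1: prey: 57+22-34=45; pred: 20+34-8=46
Step 2: prey: 45+18-62=1; pred: 46+62-18=90
Step 3: prey: 1+0-2=0; pred: 90+2-36=56
Step 4: prey: 0+0-0=0; pred: 56+0-22=34
Step 5: prey: 0+0-0=0; pred: 34+0-13=21
Step 6: prey: 0+0-0=0; pred: 21+0-8=13
Step 7: prey: 0+0-0=0; pred: 13+0-5=8
Step 8: prey: 0+0-0=0; pred: 8+0-3=5

Answer: 0 5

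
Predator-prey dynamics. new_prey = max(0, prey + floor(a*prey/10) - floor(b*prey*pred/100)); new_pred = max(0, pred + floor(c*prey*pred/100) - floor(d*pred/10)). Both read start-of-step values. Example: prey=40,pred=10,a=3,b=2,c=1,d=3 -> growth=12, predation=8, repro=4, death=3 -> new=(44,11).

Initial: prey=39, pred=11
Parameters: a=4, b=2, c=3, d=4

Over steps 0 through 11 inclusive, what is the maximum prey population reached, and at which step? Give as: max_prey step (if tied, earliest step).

Step 1: prey: 39+15-8=46; pred: 11+12-4=19
Step 2: prey: 46+18-17=47; pred: 19+26-7=38
Step 3: prey: 47+18-35=30; pred: 38+53-15=76
Step 4: prey: 30+12-45=0; pred: 76+68-30=114
Step 5: prey: 0+0-0=0; pred: 114+0-45=69
Step 6: prey: 0+0-0=0; pred: 69+0-27=42
Step 7: prey: 0+0-0=0; pred: 42+0-16=26
Step 8: prey: 0+0-0=0; pred: 26+0-10=16
Step 9: prey: 0+0-0=0; pred: 16+0-6=10
Step 10: prey: 0+0-0=0; pred: 10+0-4=6
Step 11: prey: 0+0-0=0; pred: 6+0-2=4
Max prey = 47 at step 2

Answer: 47 2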